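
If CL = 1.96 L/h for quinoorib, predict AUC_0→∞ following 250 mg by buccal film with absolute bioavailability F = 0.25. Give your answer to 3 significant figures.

AUC_0→∞ = F × Dose / CL
        = 0.25 × 250 / 1.96 = 31.8878 mg/L·h

AUC = 31.9 mg/L·h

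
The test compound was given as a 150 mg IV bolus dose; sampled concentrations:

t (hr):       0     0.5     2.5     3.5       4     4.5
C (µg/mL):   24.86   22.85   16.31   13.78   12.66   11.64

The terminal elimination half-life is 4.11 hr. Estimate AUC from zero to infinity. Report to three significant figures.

AUC = 148 µg/mL·hr

Trapezoidal AUC_0→4.5:
  [0→0.5]: (24.86+22.85)/2 × 0.5 = 11.9275
  [0.5→2.5]: (22.85+16.31)/2 × 2 = 39.16
  [2.5→3.5]: (16.31+13.78)/2 × 1 = 15.045
  [3.5→4]: (13.78+12.66)/2 × 0.5 = 6.61
  [4→4.5]: (12.66+11.64)/2 × 0.5 = 6.075
  Sum = 78.8175 µg/mL·hr
k_e = ln2 / t½ = 0.693147 / 4.11 = 0.1686 hr^-1
Extrapolated tail: C_last / k_e = 11.64 / 0.1686 = 69.039
AUC_0→∞ = 78.8175 + 69.039 = 147.8565 µg/mL·hr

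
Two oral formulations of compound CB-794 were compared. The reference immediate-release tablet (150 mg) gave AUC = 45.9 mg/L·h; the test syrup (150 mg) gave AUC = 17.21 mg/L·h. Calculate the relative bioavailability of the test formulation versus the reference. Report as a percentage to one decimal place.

F_rel = (AUC_test/D_test) / (AUC_ref/D_ref)
      = (17.21/150) / (45.9/150)
      = 0.114733 / 0.306 = 0.3749 = 37.49%

F_rel = 37.5%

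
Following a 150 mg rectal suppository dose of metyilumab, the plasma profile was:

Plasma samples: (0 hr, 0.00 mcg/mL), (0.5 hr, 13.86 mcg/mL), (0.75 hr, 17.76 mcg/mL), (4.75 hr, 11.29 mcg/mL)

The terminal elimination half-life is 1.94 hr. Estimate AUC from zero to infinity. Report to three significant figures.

Trapezoidal AUC_0→4.75:
  [0→0.5]: (0.00+13.86)/2 × 0.5 = 3.465
  [0.5→0.75]: (13.86+17.76)/2 × 0.25 = 3.9525
  [0.75→4.75]: (17.76+11.29)/2 × 4 = 58.1
  Sum = 65.5175 mcg/mL·hr
k_e = ln2 / t½ = 0.693147 / 1.94 = 0.3573 hr^-1
Extrapolated tail: C_last / k_e = 11.29 / 0.3573 = 31.598
AUC_0→∞ = 65.5175 + 31.598 = 97.1155 mcg/mL·hr

AUC = 97.1 mcg/mL·hr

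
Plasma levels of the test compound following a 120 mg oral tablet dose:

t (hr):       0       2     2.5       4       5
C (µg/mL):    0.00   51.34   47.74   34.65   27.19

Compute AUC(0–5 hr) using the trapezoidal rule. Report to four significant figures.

AUC = 168.8 µg/mL·hr

Trapezoidal AUC_0→5:
  [0→2]: (0.00+51.34)/2 × 2 = 51.34
  [2→2.5]: (51.34+47.74)/2 × 0.5 = 24.77
  [2.5→4]: (47.74+34.65)/2 × 1.5 = 61.7925
  [4→5]: (34.65+27.19)/2 × 1 = 30.92
  Sum = 168.8225 µg/mL·hr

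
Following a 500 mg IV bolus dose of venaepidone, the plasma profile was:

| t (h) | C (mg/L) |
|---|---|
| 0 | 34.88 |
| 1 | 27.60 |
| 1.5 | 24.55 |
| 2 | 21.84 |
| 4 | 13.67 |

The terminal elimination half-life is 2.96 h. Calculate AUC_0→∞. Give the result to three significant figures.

AUC = 150 mg/L·h

Trapezoidal AUC_0→4:
  [0→1]: (34.88+27.60)/2 × 1 = 31.24
  [1→1.5]: (27.60+24.55)/2 × 0.5 = 13.0375
  [1.5→2]: (24.55+21.84)/2 × 0.5 = 11.5975
  [2→4]: (21.84+13.67)/2 × 2 = 35.51
  Sum = 91.385 mg/L·h
k_e = ln2 / t½ = 0.693147 / 2.96 = 0.2342 h^-1
Extrapolated tail: C_last / k_e = 13.67 / 0.2342 = 58.369
AUC_0→∞ = 91.385 + 58.369 = 149.754 mg/L·h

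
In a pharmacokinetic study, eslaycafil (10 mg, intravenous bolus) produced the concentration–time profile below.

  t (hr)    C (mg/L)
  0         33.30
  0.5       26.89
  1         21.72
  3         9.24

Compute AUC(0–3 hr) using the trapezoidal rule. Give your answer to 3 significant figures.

Trapezoidal AUC_0→3:
  [0→0.5]: (33.30+26.89)/2 × 0.5 = 15.0475
  [0.5→1]: (26.89+21.72)/2 × 0.5 = 12.1525
  [1→3]: (21.72+9.24)/2 × 2 = 30.96
  Sum = 58.16 mg/L·hr

AUC = 58.2 mg/L·hr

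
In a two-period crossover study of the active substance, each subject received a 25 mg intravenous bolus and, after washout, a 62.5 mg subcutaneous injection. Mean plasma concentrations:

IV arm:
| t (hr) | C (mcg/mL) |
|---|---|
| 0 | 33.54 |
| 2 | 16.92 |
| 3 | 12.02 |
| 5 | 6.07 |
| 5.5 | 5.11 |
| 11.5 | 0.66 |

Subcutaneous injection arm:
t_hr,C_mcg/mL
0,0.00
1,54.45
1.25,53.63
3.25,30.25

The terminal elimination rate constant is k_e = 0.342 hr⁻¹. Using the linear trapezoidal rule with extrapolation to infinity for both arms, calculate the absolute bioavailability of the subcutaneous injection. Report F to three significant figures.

F = 0.811

Trapezoidal AUC_0→11.5 (IV):
  [0→2]: (33.54+16.92)/2 × 2 = 50.46
  [2→3]: (16.92+12.02)/2 × 1 = 14.47
  [3→5]: (12.02+6.07)/2 × 2 = 18.09
  [5→5.5]: (6.07+5.11)/2 × 0.5 = 2.795
  [5.5→11.5]: (5.11+0.66)/2 × 6 = 17.31
  Sum = 103.125 mcg/mL·hr
IV tail: 0.66/0.342 = 1.930; AUC_iv,0→∞ = 103.125 + 1.930 = 105.055 mcg/mL·hr
Trapezoidal AUC_0→3.25 (subcutaneous injection):
  [0→1]: (0.00+54.45)/2 × 1 = 27.225
  [1→1.25]: (54.45+53.63)/2 × 0.25 = 13.51
  [1.25→3.25]: (53.63+30.25)/2 × 2 = 83.88
  Sum = 124.615 mcg/mL·hr
subcutaneous injection tail: 30.25/0.342 = 88.450; AUC_ev,0→∞ = 124.615 + 88.450 = 213.065 mcg/mL·hr
F = (AUC_ev/D_ev)/(AUC_iv/D_iv) = (213.065/62.5)/(105.055/25) = 3.40904/4.2022 = 0.8113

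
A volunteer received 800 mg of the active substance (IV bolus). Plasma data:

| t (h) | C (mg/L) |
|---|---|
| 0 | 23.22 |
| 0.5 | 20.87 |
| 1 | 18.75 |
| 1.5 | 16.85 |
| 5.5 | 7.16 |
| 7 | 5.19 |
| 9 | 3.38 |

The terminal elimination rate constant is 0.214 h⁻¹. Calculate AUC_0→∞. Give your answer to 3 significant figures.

AUC = 111 mg/L·h

Trapezoidal AUC_0→9:
  [0→0.5]: (23.22+20.87)/2 × 0.5 = 11.0225
  [0.5→1]: (20.87+18.75)/2 × 0.5 = 9.905
  [1→1.5]: (18.75+16.85)/2 × 0.5 = 8.9
  [1.5→5.5]: (16.85+7.16)/2 × 4 = 48.02
  [5.5→7]: (7.16+5.19)/2 × 1.5 = 9.2625
  [7→9]: (5.19+3.38)/2 × 2 = 8.57
  Sum = 95.68 mg/L·h
Extrapolated tail: C_last / k_e = 3.38 / 0.214 = 15.794
AUC_0→∞ = 95.68 + 15.794 = 111.474 mg/L·h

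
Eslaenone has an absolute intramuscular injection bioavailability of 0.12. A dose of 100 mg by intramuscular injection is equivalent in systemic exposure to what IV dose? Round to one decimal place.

D_iv = 12.0 mg

Systemic exposure from an extravascular dose = F × D_ev, so the equivalent IV dose is F × D_ev.
D_iv = F × D_ev = 0.12 × 100 = 12 mg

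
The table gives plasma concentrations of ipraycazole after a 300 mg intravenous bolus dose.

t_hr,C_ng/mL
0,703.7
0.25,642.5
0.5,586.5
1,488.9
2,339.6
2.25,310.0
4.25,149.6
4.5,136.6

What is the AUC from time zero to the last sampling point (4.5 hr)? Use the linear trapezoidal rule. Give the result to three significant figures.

AUC = 1580 ng/mL·hr

Trapezoidal AUC_0→4.5:
  [0→0.25]: (703.7+642.5)/2 × 0.25 = 168.275
  [0.25→0.5]: (642.5+586.5)/2 × 0.25 = 153.625
  [0.5→1]: (586.5+488.9)/2 × 0.5 = 268.85
  [1→2]: (488.9+339.6)/2 × 1 = 414.25
  [2→2.25]: (339.6+310.0)/2 × 0.25 = 81.2
  [2.25→4.25]: (310.0+149.6)/2 × 2 = 459.6
  [4.25→4.5]: (149.6+136.6)/2 × 0.25 = 35.775
  Sum = 1581.575 ng/mL·hr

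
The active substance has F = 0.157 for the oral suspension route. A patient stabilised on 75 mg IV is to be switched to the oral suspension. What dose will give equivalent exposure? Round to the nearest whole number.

For equal systemic exposure: F × D_ev = D_iv
D_ev = D_iv / F = 75 / 0.157 = 477.707 mg

D_oral = 478 mg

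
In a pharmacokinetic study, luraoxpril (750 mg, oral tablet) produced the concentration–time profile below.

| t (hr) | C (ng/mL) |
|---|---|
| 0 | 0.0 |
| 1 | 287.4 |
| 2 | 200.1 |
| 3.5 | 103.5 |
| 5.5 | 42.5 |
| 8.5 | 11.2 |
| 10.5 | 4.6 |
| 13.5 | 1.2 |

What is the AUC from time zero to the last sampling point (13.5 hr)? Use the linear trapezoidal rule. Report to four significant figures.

AUC = 866.2 ng/mL·hr

Trapezoidal AUC_0→13.5:
  [0→1]: (0.0+287.4)/2 × 1 = 143.7
  [1→2]: (287.4+200.1)/2 × 1 = 243.75
  [2→3.5]: (200.1+103.5)/2 × 1.5 = 227.7
  [3.5→5.5]: (103.5+42.5)/2 × 2 = 146.0
  [5.5→8.5]: (42.5+11.2)/2 × 3 = 80.55
  [8.5→10.5]: (11.2+4.6)/2 × 2 = 15.8
  [10.5→13.5]: (4.6+1.2)/2 × 3 = 8.7
  Sum = 866.2 ng/mL·hr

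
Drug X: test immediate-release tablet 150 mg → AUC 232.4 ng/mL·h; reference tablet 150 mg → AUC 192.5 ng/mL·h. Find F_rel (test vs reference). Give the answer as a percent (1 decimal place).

F_rel = (AUC_test/D_test) / (AUC_ref/D_ref)
      = (232.4/150) / (192.5/150)
      = 1.54933 / 1.28333 = 1.2073 = 120.73%

F_rel = 120.7%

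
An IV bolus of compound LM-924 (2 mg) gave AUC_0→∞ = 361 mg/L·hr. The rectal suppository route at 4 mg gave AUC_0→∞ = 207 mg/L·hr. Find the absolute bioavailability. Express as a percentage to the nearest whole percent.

F = (AUC_ev / D_ev) / (AUC_iv / D_iv)
  = (207/4) / (361/2)
  = 51.75 / 180.5 = 0.2867
  = 28.67%

F = 29%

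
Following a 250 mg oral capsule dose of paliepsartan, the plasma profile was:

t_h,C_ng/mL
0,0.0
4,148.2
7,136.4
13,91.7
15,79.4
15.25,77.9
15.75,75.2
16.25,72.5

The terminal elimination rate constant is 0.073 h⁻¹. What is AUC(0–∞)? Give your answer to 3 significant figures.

AUC = 2670 ng/mL·h

Trapezoidal AUC_0→16.25:
  [0→4]: (0.0+148.2)/2 × 4 = 296.4
  [4→7]: (148.2+136.4)/2 × 3 = 426.9
  [7→13]: (136.4+91.7)/2 × 6 = 684.3
  [13→15]: (91.7+79.4)/2 × 2 = 171.1
  [15→15.25]: (79.4+77.9)/2 × 0.25 = 19.6625
  [15.25→15.75]: (77.9+75.2)/2 × 0.5 = 38.275
  [15.75→16.25]: (75.2+72.5)/2 × 0.5 = 36.925
  Sum = 1673.5625 ng/mL·h
Extrapolated tail: C_last / k_e = 72.5 / 0.073 = 993.151
AUC_0→∞ = 1673.5625 + 993.151 = 2666.7135 ng/mL·h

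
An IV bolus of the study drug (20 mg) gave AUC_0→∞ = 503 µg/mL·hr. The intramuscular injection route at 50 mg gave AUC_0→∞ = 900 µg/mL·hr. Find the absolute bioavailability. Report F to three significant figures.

F = (AUC_ev / D_ev) / (AUC_iv / D_iv)
  = (900/50) / (503/20)
  = 18 / 25.15 = 0.7157

F = 0.716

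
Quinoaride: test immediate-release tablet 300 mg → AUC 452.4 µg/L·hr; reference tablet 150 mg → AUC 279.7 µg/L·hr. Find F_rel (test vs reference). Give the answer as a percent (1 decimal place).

F_rel = 80.9%

F_rel = (AUC_test/D_test) / (AUC_ref/D_ref)
      = (452.4/300) / (279.7/150)
      = 1.508 / 1.86467 = 0.8087 = 80.87%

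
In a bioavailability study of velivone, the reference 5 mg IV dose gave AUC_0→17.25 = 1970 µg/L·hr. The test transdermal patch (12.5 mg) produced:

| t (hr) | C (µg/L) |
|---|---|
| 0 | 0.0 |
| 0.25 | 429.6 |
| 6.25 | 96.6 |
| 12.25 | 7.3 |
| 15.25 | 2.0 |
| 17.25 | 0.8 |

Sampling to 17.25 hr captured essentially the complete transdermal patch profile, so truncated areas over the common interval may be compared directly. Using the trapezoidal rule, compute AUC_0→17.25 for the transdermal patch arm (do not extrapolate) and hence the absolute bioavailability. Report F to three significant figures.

Trapezoidal AUC_0→17.25 (transdermal patch):
  [0→0.25]: (0.0+429.6)/2 × 0.25 = 53.7
  [0.25→6.25]: (429.6+96.6)/2 × 6 = 1578.6
  [6.25→12.25]: (96.6+7.3)/2 × 6 = 311.7
  [12.25→15.25]: (7.3+2.0)/2 × 3 = 13.95
  [15.25→17.25]: (2.0+0.8)/2 × 2 = 2.8
  Sum = 1960.75 µg/L·hr
F = (AUC_ev/D_ev)/(AUC_iv/D_iv) = (1960.75/12.5)/(1970/5) = 156.86/394 = 0.3981

F = 0.398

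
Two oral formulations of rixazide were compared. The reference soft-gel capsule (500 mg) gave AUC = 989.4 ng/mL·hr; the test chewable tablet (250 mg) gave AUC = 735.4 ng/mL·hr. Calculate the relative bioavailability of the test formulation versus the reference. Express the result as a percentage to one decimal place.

F_rel = 148.7%

F_rel = (AUC_test/D_test) / (AUC_ref/D_ref)
      = (735.4/250) / (989.4/500)
      = 2.9416 / 1.9788 = 1.4866 = 148.66%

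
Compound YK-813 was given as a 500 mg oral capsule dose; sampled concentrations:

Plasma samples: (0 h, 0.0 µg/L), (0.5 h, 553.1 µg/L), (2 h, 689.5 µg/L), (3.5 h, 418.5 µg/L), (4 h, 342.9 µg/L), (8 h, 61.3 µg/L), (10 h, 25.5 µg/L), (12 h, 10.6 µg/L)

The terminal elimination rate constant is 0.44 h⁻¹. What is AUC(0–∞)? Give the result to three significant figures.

AUC = 3050 µg/L·h

Trapezoidal AUC_0→12:
  [0→0.5]: (0.0+553.1)/2 × 0.5 = 138.275
  [0.5→2]: (553.1+689.5)/2 × 1.5 = 931.95
  [2→3.5]: (689.5+418.5)/2 × 1.5 = 831.0
  [3.5→4]: (418.5+342.9)/2 × 0.5 = 190.35
  [4→8]: (342.9+61.3)/2 × 4 = 808.4
  [8→10]: (61.3+25.5)/2 × 2 = 86.8
  [10→12]: (25.5+10.6)/2 × 2 = 36.1
  Sum = 3022.875 µg/L·h
Extrapolated tail: C_last / k_e = 10.6 / 0.44 = 24.091
AUC_0→∞ = 3022.875 + 24.091 = 3046.966 µg/L·h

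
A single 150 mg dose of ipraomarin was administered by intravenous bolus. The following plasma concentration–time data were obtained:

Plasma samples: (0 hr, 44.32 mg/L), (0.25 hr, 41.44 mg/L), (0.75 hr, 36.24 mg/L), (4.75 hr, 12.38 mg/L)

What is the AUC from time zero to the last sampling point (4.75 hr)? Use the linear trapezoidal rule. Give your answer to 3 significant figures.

Trapezoidal AUC_0→4.75:
  [0→0.25]: (44.32+41.44)/2 × 0.25 = 10.72
  [0.25→0.75]: (41.44+36.24)/2 × 0.5 = 19.42
  [0.75→4.75]: (36.24+12.38)/2 × 4 = 97.24
  Sum = 127.38 mg/L·hr

AUC = 127 mg/L·hr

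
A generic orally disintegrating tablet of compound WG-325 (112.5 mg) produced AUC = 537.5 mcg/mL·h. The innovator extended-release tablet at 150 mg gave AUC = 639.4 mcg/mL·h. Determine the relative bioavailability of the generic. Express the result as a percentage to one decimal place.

F_rel = 112.1%

F_rel = (AUC_test/D_test) / (AUC_ref/D_ref)
      = (537.5/112.5) / (639.4/150)
      = 4.77778 / 4.26267 = 1.1208 = 112.08%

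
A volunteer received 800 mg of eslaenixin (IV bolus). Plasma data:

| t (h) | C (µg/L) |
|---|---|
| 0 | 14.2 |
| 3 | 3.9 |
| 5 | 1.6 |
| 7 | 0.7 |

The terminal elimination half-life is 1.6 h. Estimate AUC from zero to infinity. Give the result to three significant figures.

AUC = 36.6 µg/L·h

Trapezoidal AUC_0→7:
  [0→3]: (14.2+3.9)/2 × 3 = 27.15
  [3→5]: (3.9+1.6)/2 × 2 = 5.5
  [5→7]: (1.6+0.7)/2 × 2 = 2.3
  Sum = 34.95 µg/L·h
k_e = ln2 / t½ = 0.693147 / 1.6 = 0.4332 h^-1
Extrapolated tail: C_last / k_e = 0.7 / 0.4332 = 1.616
AUC_0→∞ = 34.95 + 1.616 = 36.566 µg/L·h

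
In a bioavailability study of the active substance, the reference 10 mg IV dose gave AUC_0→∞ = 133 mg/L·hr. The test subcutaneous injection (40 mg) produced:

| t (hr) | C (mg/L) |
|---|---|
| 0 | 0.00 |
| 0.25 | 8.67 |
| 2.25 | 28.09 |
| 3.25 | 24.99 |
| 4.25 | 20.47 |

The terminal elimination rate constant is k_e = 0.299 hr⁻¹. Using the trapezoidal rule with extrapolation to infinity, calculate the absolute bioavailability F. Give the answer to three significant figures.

Trapezoidal AUC_0→4.25 (subcutaneous injection):
  [0→0.25]: (0.00+8.67)/2 × 0.25 = 1.08375
  [0.25→2.25]: (8.67+28.09)/2 × 2 = 36.76
  [2.25→3.25]: (28.09+24.99)/2 × 1 = 26.54
  [3.25→4.25]: (24.99+20.47)/2 × 1 = 22.73
  Sum = 87.11375 mg/L·hr
Tail: C_last/k_e = 20.47/0.299 = 68.462
AUC_0→∞ (subcutaneous injection) = 87.11375 + 68.462 = 155.57575 mg/L·hr
F = (AUC_ev/D_ev)/(AUC_iv/D_iv) = (155.57575/40)/(133/10) = 3.88939/13.3 = 0.2924

F = 0.292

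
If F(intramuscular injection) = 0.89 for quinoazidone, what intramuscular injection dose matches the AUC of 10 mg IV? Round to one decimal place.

D_intramuscular = 11.2 mg

For equal systemic exposure: F × D_ev = D_iv
D_ev = D_iv / F = 10 / 0.89 = 11.236 mg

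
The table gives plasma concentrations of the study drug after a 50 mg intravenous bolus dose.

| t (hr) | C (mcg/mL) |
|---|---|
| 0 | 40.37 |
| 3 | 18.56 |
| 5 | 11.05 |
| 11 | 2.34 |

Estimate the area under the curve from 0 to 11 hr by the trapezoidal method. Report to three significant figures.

Trapezoidal AUC_0→11:
  [0→3]: (40.37+18.56)/2 × 3 = 88.395
  [3→5]: (18.56+11.05)/2 × 2 = 29.61
  [5→11]: (11.05+2.34)/2 × 6 = 40.17
  Sum = 158.175 mcg/mL·hr

AUC = 158 mcg/mL·hr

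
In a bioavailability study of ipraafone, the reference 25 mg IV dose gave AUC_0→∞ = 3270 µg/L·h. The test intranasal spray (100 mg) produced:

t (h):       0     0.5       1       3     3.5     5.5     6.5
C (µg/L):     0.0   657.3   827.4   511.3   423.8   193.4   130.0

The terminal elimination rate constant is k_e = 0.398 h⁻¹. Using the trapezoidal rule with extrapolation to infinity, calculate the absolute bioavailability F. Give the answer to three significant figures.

F = 0.246

Trapezoidal AUC_0→6.5 (intranasal spray):
  [0→0.5]: (0.0+657.3)/2 × 0.5 = 164.325
  [0.5→1]: (657.3+827.4)/2 × 0.5 = 371.175
  [1→3]: (827.4+511.3)/2 × 2 = 1338.7
  [3→3.5]: (511.3+423.8)/2 × 0.5 = 233.775
  [3.5→5.5]: (423.8+193.4)/2 × 2 = 617.2
  [5.5→6.5]: (193.4+130.0)/2 × 1 = 161.7
  Sum = 2886.875 µg/L·h
Tail: C_last/k_e = 130.0/0.398 = 326.633
AUC_0→∞ (intranasal spray) = 2886.875 + 326.633 = 3213.508 µg/L·h
F = (AUC_ev/D_ev)/(AUC_iv/D_iv) = (3213.508/100)/(3270/25) = 32.13508/130.8 = 0.2457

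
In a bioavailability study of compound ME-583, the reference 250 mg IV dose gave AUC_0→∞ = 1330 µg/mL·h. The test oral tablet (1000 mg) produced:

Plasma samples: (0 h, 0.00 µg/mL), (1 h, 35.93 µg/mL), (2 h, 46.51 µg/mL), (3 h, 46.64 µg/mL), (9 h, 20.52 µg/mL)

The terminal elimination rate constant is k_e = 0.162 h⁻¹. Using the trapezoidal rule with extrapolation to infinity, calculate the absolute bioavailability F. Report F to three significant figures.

F = 0.0816

Trapezoidal AUC_0→9 (oral tablet):
  [0→1]: (0.00+35.93)/2 × 1 = 17.965
  [1→2]: (35.93+46.51)/2 × 1 = 41.22
  [2→3]: (46.51+46.64)/2 × 1 = 46.575
  [3→9]: (46.64+20.52)/2 × 6 = 201.48
  Sum = 307.24 µg/mL·h
Tail: C_last/k_e = 20.52/0.162 = 126.667
AUC_0→∞ (oral tablet) = 307.24 + 126.667 = 433.907 µg/mL·h
F = (AUC_ev/D_ev)/(AUC_iv/D_iv) = (433.907/1000)/(1330/250) = 0.433907/5.32 = 0.0816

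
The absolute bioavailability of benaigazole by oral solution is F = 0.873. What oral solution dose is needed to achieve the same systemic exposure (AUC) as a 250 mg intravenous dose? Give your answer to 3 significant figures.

D_oral = 286 mg

For equal systemic exposure: F × D_ev = D_iv
D_ev = D_iv / F = 250 / 0.873 = 286.369 mg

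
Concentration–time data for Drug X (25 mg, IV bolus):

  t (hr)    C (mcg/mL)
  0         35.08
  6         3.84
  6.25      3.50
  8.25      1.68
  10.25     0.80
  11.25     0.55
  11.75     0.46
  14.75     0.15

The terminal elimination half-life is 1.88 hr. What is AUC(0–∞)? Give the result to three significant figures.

AUC = 128 mcg/mL·hr

Trapezoidal AUC_0→14.75:
  [0→6]: (35.08+3.84)/2 × 6 = 116.76
  [6→6.25]: (3.84+3.50)/2 × 0.25 = 0.9175
  [6.25→8.25]: (3.50+1.68)/2 × 2 = 5.18
  [8.25→10.25]: (1.68+0.80)/2 × 2 = 2.48
  [10.25→11.25]: (0.80+0.55)/2 × 1 = 0.675
  [11.25→11.75]: (0.55+0.46)/2 × 0.5 = 0.2525
  [11.75→14.75]: (0.46+0.15)/2 × 3 = 0.915
  Sum = 127.18 mcg/mL·hr
k_e = ln2 / t½ = 0.693147 / 1.88 = 0.3687 hr^-1
Extrapolated tail: C_last / k_e = 0.15 / 0.3687 = 0.407
AUC_0→∞ = 127.18 + 0.407 = 127.587 mcg/mL·hr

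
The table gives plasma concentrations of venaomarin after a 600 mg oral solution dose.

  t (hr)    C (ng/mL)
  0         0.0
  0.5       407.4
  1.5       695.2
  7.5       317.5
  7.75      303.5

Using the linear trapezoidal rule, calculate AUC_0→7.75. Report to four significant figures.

AUC = 3769 ng/mL·hr

Trapezoidal AUC_0→7.75:
  [0→0.5]: (0.0+407.4)/2 × 0.5 = 101.85
  [0.5→1.5]: (407.4+695.2)/2 × 1 = 551.3
  [1.5→7.5]: (695.2+317.5)/2 × 6 = 3038.1
  [7.5→7.75]: (317.5+303.5)/2 × 0.25 = 77.625
  Sum = 3768.875 ng/mL·hr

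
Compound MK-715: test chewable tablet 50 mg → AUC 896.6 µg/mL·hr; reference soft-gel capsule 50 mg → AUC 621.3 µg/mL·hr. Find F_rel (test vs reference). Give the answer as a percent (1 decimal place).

F_rel = 144.3%

F_rel = (AUC_test/D_test) / (AUC_ref/D_ref)
      = (896.6/50) / (621.3/50)
      = 17.932 / 12.426 = 1.4431 = 144.31%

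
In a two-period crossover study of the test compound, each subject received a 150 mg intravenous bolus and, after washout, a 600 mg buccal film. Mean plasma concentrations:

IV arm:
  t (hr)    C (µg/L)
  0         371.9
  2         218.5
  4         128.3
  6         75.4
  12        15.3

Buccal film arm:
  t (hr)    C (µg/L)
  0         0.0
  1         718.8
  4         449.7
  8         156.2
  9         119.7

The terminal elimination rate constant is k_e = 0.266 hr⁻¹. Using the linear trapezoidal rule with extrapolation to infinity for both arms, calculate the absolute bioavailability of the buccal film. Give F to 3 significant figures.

F = 0.665

Trapezoidal AUC_0→12 (IV):
  [0→2]: (371.9+218.5)/2 × 2 = 590.4
  [2→4]: (218.5+128.3)/2 × 2 = 346.8
  [4→6]: (128.3+75.4)/2 × 2 = 203.7
  [6→12]: (75.4+15.3)/2 × 6 = 272.1
  Sum = 1413.0 µg/L·hr
IV tail: 15.3/0.266 = 57.519; AUC_iv,0→∞ = 1413.0 + 57.519 = 1470.519 µg/L·hr
Trapezoidal AUC_0→9 (buccal film):
  [0→1]: (0.0+718.8)/2 × 1 = 359.4
  [1→4]: (718.8+449.7)/2 × 3 = 1752.75
  [4→8]: (449.7+156.2)/2 × 4 = 1211.8
  [8→9]: (156.2+119.7)/2 × 1 = 137.95
  Sum = 3461.9 µg/L·hr
buccal film tail: 119.7/0.266 = 450.000; AUC_ev,0→∞ = 3461.9 + 450.000 = 3911.9 µg/L·hr
F = (AUC_ev/D_ev)/(AUC_iv/D_iv) = (3911.9/600)/(1470.519/150) = 6.51983/9.80346 = 0.6651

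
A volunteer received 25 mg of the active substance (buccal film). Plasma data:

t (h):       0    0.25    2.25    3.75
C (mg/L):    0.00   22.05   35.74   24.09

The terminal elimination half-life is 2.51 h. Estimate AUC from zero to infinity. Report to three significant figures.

AUC = 193 mg/L·h

Trapezoidal AUC_0→3.75:
  [0→0.25]: (0.00+22.05)/2 × 0.25 = 2.75625
  [0.25→2.25]: (22.05+35.74)/2 × 2 = 57.79
  [2.25→3.75]: (35.74+24.09)/2 × 1.5 = 44.8725
  Sum = 105.41875 mg/L·h
k_e = ln2 / t½ = 0.693147 / 2.51 = 0.2762 h^-1
Extrapolated tail: C_last / k_e = 24.09 / 0.2762 = 87.219
AUC_0→∞ = 105.41875 + 87.219 = 192.63775 mg/L·h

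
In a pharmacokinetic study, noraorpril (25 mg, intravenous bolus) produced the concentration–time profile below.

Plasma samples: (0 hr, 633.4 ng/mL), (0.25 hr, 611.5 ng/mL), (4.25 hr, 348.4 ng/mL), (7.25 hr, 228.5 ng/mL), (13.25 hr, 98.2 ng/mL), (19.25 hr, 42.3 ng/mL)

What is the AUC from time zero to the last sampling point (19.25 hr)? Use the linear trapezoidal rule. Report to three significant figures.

AUC = 4340 ng/mL·hr

Trapezoidal AUC_0→19.25:
  [0→0.25]: (633.4+611.5)/2 × 0.25 = 155.6125
  [0.25→4.25]: (611.5+348.4)/2 × 4 = 1919.8
  [4.25→7.25]: (348.4+228.5)/2 × 3 = 865.35
  [7.25→13.25]: (228.5+98.2)/2 × 6 = 980.1
  [13.25→19.25]: (98.2+42.3)/2 × 6 = 421.5
  Sum = 4342.3625 ng/mL·hr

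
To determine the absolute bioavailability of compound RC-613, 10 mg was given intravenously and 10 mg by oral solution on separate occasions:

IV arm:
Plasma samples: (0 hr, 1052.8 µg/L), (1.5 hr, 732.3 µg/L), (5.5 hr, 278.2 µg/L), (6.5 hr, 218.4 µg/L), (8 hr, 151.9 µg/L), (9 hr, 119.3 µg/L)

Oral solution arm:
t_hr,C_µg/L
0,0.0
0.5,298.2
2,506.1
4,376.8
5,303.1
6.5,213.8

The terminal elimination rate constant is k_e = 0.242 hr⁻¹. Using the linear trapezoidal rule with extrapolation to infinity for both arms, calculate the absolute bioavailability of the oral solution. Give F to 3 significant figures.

Trapezoidal AUC_0→9 (IV):
  [0→1.5]: (1052.8+732.3)/2 × 1.5 = 1338.825
  [1.5→5.5]: (732.3+278.2)/2 × 4 = 2021.0
  [5.5→6.5]: (278.2+218.4)/2 × 1 = 248.3
  [6.5→8]: (218.4+151.9)/2 × 1.5 = 277.725
  [8→9]: (151.9+119.3)/2 × 1 = 135.6
  Sum = 4021.45 µg/L·hr
IV tail: 119.3/0.242 = 492.975; AUC_iv,0→∞ = 4021.45 + 492.975 = 4514.425 µg/L·hr
Trapezoidal AUC_0→6.5 (oral solution):
  [0→0.5]: (0.0+298.2)/2 × 0.5 = 74.55
  [0.5→2]: (298.2+506.1)/2 × 1.5 = 603.225
  [2→4]: (506.1+376.8)/2 × 2 = 882.9
  [4→5]: (376.8+303.1)/2 × 1 = 339.95
  [5→6.5]: (303.1+213.8)/2 × 1.5 = 387.675
  Sum = 2288.3 µg/L·hr
oral solution tail: 213.8/0.242 = 883.471; AUC_ev,0→∞ = 2288.3 + 883.471 = 3171.771 µg/L·hr
F = (AUC_ev/D_ev)/(AUC_iv/D_iv) = (3171.771/10)/(4514.425/10) = 317.1771/451.4425 = 0.7026

F = 0.703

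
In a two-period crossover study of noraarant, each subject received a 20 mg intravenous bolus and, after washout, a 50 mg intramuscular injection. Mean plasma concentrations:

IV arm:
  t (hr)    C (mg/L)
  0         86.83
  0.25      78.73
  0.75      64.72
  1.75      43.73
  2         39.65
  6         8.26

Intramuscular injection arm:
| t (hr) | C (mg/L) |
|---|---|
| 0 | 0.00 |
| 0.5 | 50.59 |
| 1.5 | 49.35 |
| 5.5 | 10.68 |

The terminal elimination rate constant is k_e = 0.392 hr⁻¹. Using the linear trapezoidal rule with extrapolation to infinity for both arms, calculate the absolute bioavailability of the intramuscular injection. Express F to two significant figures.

Trapezoidal AUC_0→6 (IV):
  [0→0.25]: (86.83+78.73)/2 × 0.25 = 20.695
  [0.25→0.75]: (78.73+64.72)/2 × 0.5 = 35.8625
  [0.75→1.75]: (64.72+43.73)/2 × 1 = 54.225
  [1.75→2]: (43.73+39.65)/2 × 0.25 = 10.4225
  [2→6]: (39.65+8.26)/2 × 4 = 95.82
  Sum = 217.025 mg/L·hr
IV tail: 8.26/0.392 = 21.071; AUC_iv,0→∞ = 217.025 + 21.071 = 238.096 mg/L·hr
Trapezoidal AUC_0→5.5 (intramuscular injection):
  [0→0.5]: (0.00+50.59)/2 × 0.5 = 12.6475
  [0.5→1.5]: (50.59+49.35)/2 × 1 = 49.97
  [1.5→5.5]: (49.35+10.68)/2 × 4 = 120.06
  Sum = 182.6775 mg/L·hr
intramuscular injection tail: 10.68/0.392 = 27.245; AUC_ev,0→∞ = 182.6775 + 27.245 = 209.9225 mg/L·hr
F = (AUC_ev/D_ev)/(AUC_iv/D_iv) = (209.9225/50)/(238.096/20) = 4.19845/11.9048 = 0.3527

F = 0.35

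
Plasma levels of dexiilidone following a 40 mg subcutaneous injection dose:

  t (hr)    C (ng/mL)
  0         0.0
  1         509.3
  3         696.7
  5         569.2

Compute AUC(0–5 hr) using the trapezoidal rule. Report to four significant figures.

AUC = 2727 ng/mL·hr

Trapezoidal AUC_0→5:
  [0→1]: (0.0+509.3)/2 × 1 = 254.65
  [1→3]: (509.3+696.7)/2 × 2 = 1206.0
  [3→5]: (696.7+569.2)/2 × 2 = 1265.9
  Sum = 2726.55 ng/mL·hr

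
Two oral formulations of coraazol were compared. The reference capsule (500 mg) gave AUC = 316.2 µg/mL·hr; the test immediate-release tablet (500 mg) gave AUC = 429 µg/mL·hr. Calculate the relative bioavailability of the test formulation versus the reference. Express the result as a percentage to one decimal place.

F_rel = 135.7%

F_rel = (AUC_test/D_test) / (AUC_ref/D_ref)
      = (429/500) / (316.2/500)
      = 0.858 / 0.6324 = 1.3567 = 135.67%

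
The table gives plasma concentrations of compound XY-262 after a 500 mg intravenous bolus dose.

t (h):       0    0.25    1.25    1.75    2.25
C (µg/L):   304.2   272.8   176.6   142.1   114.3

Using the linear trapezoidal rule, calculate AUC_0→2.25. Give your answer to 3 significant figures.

AUC = 441 µg/L·h

Trapezoidal AUC_0→2.25:
  [0→0.25]: (304.2+272.8)/2 × 0.25 = 72.125
  [0.25→1.25]: (272.8+176.6)/2 × 1 = 224.7
  [1.25→1.75]: (176.6+142.1)/2 × 0.5 = 79.675
  [1.75→2.25]: (142.1+114.3)/2 × 0.5 = 64.1
  Sum = 440.6 µg/L·h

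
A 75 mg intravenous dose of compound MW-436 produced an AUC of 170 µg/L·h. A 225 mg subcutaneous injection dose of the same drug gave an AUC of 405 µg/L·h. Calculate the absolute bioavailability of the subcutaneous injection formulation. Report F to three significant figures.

F = 0.794

F = (AUC_ev / D_ev) / (AUC_iv / D_iv)
  = (405/225) / (170/75)
  = 1.8 / 2.26667 = 0.7941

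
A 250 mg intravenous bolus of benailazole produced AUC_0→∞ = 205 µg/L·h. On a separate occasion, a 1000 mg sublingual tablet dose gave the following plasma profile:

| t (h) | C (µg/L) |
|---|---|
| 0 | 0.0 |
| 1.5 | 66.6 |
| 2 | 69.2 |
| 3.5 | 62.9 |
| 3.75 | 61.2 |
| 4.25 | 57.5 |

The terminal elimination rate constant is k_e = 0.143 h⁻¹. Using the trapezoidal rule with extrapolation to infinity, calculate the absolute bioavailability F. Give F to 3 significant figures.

F = 0.769

Trapezoidal AUC_0→4.25 (sublingual tablet):
  [0→1.5]: (0.0+66.6)/2 × 1.5 = 49.95
  [1.5→2]: (66.6+69.2)/2 × 0.5 = 33.95
  [2→3.5]: (69.2+62.9)/2 × 1.5 = 99.075
  [3.5→3.75]: (62.9+61.2)/2 × 0.25 = 15.5125
  [3.75→4.25]: (61.2+57.5)/2 × 0.5 = 29.675
  Sum = 228.1625 µg/L·h
Tail: C_last/k_e = 57.5/0.143 = 402.098
AUC_0→∞ (sublingual tablet) = 228.1625 + 402.098 = 630.2605 µg/L·h
F = (AUC_ev/D_ev)/(AUC_iv/D_iv) = (630.2605/1000)/(205/250) = 0.6302605/0.82 = 0.7686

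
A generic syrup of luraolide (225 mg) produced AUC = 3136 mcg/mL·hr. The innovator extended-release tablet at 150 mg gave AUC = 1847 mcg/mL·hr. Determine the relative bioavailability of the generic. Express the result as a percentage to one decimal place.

F_rel = (AUC_test/D_test) / (AUC_ref/D_ref)
      = (3136/225) / (1847/150)
      = 13.9378 / 12.3133 = 1.1319 = 113.19%

F_rel = 113.2%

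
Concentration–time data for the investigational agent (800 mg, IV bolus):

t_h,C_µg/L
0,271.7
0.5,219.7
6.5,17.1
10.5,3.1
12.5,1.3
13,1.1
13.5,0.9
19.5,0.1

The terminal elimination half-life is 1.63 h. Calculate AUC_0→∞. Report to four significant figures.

AUC = 882.4 µg/L·h

Trapezoidal AUC_0→19.5:
  [0→0.5]: (271.7+219.7)/2 × 0.5 = 122.85
  [0.5→6.5]: (219.7+17.1)/2 × 6 = 710.4
  [6.5→10.5]: (17.1+3.1)/2 × 4 = 40.4
  [10.5→12.5]: (3.1+1.3)/2 × 2 = 4.4
  [12.5→13]: (1.3+1.1)/2 × 0.5 = 0.6
  [13→13.5]: (1.1+0.9)/2 × 0.5 = 0.5
  [13.5→19.5]: (0.9+0.1)/2 × 6 = 3.0
  Sum = 882.15 µg/L·h
k_e = ln2 / t½ = 0.693147 / 1.63 = 0.4252 h^-1
Extrapolated tail: C_last / k_e = 0.1 / 0.4252 = 0.235
AUC_0→∞ = 882.15 + 0.235 = 882.385 µg/L·h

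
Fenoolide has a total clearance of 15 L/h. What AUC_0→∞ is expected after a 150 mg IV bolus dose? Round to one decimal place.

AUC_0→∞ = Dose_iv / CL
        = 150 / 15 = 10 mg/L·h

AUC = 10.0 mg/L·h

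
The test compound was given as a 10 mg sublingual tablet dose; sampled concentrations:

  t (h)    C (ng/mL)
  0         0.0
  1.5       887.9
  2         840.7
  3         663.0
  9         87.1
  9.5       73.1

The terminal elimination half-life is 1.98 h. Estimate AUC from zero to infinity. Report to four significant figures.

AUC = 4349 ng/mL·h

Trapezoidal AUC_0→9.5:
  [0→1.5]: (0.0+887.9)/2 × 1.5 = 665.925
  [1.5→2]: (887.9+840.7)/2 × 0.5 = 432.15
  [2→3]: (840.7+663.0)/2 × 1 = 751.85
  [3→9]: (663.0+87.1)/2 × 6 = 2250.3
  [9→9.5]: (87.1+73.1)/2 × 0.5 = 40.05
  Sum = 4140.275 ng/mL·h
k_e = ln2 / t½ = 0.693147 / 1.98 = 0.3501 h^-1
Extrapolated tail: C_last / k_e = 73.1 / 0.3501 = 208.797
AUC_0→∞ = 4140.275 + 208.797 = 4349.072 ng/mL·h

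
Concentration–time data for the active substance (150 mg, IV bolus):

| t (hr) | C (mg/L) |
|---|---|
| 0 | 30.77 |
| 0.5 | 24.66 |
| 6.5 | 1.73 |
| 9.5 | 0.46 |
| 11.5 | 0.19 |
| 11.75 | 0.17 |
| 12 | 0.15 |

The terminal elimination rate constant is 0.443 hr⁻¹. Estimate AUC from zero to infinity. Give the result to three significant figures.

AUC = 97.4 mg/L·hr

Trapezoidal AUC_0→12:
  [0→0.5]: (30.77+24.66)/2 × 0.5 = 13.8575
  [0.5→6.5]: (24.66+1.73)/2 × 6 = 79.17
  [6.5→9.5]: (1.73+0.46)/2 × 3 = 3.285
  [9.5→11.5]: (0.46+0.19)/2 × 2 = 0.65
  [11.5→11.75]: (0.19+0.17)/2 × 0.25 = 0.045
  [11.75→12]: (0.17+0.15)/2 × 0.25 = 0.04
  Sum = 97.0475 mg/L·hr
Extrapolated tail: C_last / k_e = 0.15 / 0.443 = 0.339
AUC_0→∞ = 97.0475 + 0.339 = 97.3865 mg/L·hr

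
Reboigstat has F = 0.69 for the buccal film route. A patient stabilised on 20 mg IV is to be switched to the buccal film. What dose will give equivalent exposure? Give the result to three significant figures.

D_buccal = 29.0 mg

For equal systemic exposure: F × D_ev = D_iv
D_ev = D_iv / F = 20 / 0.69 = 28.9855 mg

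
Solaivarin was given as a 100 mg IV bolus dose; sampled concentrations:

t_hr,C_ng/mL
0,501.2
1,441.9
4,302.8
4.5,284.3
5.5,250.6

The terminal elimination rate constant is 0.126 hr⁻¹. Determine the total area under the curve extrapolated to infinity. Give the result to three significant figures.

Trapezoidal AUC_0→5.5:
  [0→1]: (501.2+441.9)/2 × 1 = 471.55
  [1→4]: (441.9+302.8)/2 × 3 = 1117.05
  [4→4.5]: (302.8+284.3)/2 × 0.5 = 146.775
  [4.5→5.5]: (284.3+250.6)/2 × 1 = 267.45
  Sum = 2002.825 ng/mL·hr
Extrapolated tail: C_last / k_e = 250.6 / 0.126 = 1988.889
AUC_0→∞ = 2002.825 + 1988.889 = 3991.714 ng/mL·hr

AUC = 3990 ng/mL·hr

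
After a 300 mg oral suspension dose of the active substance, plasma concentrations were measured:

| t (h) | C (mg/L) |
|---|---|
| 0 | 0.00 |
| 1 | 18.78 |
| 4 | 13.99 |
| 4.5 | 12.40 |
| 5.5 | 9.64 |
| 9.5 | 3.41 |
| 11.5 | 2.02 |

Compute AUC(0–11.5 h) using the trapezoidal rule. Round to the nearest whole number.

AUC = 108 mg/L·h

Trapezoidal AUC_0→11.5:
  [0→1]: (0.00+18.78)/2 × 1 = 9.39
  [1→4]: (18.78+13.99)/2 × 3 = 49.155
  [4→4.5]: (13.99+12.40)/2 × 0.5 = 6.5975
  [4.5→5.5]: (12.40+9.64)/2 × 1 = 11.02
  [5.5→9.5]: (9.64+3.41)/2 × 4 = 26.1
  [9.5→11.5]: (3.41+2.02)/2 × 2 = 5.43
  Sum = 107.6925 mg/L·h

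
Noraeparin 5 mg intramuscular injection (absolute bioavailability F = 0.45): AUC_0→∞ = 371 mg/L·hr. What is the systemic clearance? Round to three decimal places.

CL = 0.006 L/hr

CL = F × Dose / AUC_0→∞
   = 0.45 × 5 / 371 = 0.00606469 L/hr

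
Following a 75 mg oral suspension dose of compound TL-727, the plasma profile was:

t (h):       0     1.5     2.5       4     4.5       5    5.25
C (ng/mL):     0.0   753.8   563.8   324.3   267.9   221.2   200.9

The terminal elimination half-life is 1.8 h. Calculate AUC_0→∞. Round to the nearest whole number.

AUC = 2735 ng/mL·h

Trapezoidal AUC_0→5.25:
  [0→1.5]: (0.0+753.8)/2 × 1.5 = 565.35
  [1.5→2.5]: (753.8+563.8)/2 × 1 = 658.8
  [2.5→4]: (563.8+324.3)/2 × 1.5 = 666.075
  [4→4.5]: (324.3+267.9)/2 × 0.5 = 148.05
  [4.5→5]: (267.9+221.2)/2 × 0.5 = 122.275
  [5→5.25]: (221.2+200.9)/2 × 0.25 = 52.7625
  Sum = 2213.3125 ng/mL·h
k_e = ln2 / t½ = 0.693147 / 1.8 = 0.3851 h^-1
Extrapolated tail: C_last / k_e = 200.9 / 0.3851 = 521.683
AUC_0→∞ = 2213.3125 + 521.683 = 2734.9955 ng/mL·h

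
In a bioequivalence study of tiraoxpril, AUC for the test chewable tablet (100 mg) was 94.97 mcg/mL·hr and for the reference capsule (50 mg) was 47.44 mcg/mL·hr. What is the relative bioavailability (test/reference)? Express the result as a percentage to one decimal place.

F_rel = 100.1%

F_rel = (AUC_test/D_test) / (AUC_ref/D_ref)
      = (94.97/100) / (47.44/50)
      = 0.9497 / 0.9488 = 1.0009 = 100.09%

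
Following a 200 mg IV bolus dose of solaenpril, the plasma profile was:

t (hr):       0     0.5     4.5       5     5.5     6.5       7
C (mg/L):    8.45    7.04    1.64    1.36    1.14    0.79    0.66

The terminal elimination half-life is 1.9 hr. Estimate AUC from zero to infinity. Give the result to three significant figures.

AUC = 25.7 mg/L·hr

Trapezoidal AUC_0→7:
  [0→0.5]: (8.45+7.04)/2 × 0.5 = 3.8725
  [0.5→4.5]: (7.04+1.64)/2 × 4 = 17.36
  [4.5→5]: (1.64+1.36)/2 × 0.5 = 0.75
  [5→5.5]: (1.36+1.14)/2 × 0.5 = 0.625
  [5.5→6.5]: (1.14+0.79)/2 × 1 = 0.965
  [6.5→7]: (0.79+0.66)/2 × 0.5 = 0.3625
  Sum = 23.935 mg/L·hr
k_e = ln2 / t½ = 0.693147 / 1.9 = 0.3648 hr^-1
Extrapolated tail: C_last / k_e = 0.66 / 0.3648 = 1.809
AUC_0→∞ = 23.935 + 1.809 = 25.744 mg/L·hr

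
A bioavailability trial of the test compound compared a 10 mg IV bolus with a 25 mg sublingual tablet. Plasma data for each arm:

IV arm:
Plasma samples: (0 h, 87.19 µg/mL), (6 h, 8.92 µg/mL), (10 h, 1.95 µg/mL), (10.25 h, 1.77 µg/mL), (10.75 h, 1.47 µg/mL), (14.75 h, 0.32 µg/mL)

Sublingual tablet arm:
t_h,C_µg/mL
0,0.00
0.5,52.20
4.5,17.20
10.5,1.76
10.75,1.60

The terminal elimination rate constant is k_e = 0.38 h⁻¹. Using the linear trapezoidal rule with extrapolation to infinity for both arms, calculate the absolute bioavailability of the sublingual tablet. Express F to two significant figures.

Trapezoidal AUC_0→14.75 (IV):
  [0→6]: (87.19+8.92)/2 × 6 = 288.33
  [6→10]: (8.92+1.95)/2 × 4 = 21.74
  [10→10.25]: (1.95+1.77)/2 × 0.25 = 0.465
  [10.25→10.75]: (1.77+1.47)/2 × 0.5 = 0.81
  [10.75→14.75]: (1.47+0.32)/2 × 4 = 3.58
  Sum = 314.925 µg/mL·h
IV tail: 0.32/0.38 = 0.842; AUC_iv,0→∞ = 314.925 + 0.842 = 315.767 µg/mL·h
Trapezoidal AUC_0→10.75 (sublingual tablet):
  [0→0.5]: (0.00+52.20)/2 × 0.5 = 13.05
  [0.5→4.5]: (52.20+17.20)/2 × 4 = 138.8
  [4.5→10.5]: (17.20+1.76)/2 × 6 = 56.88
  [10.5→10.75]: (1.76+1.60)/2 × 0.25 = 0.42
  Sum = 209.15 µg/mL·h
sublingual tablet tail: 1.60/0.38 = 4.211; AUC_ev,0→∞ = 209.15 + 4.211 = 213.361 µg/mL·h
F = (AUC_ev/D_ev)/(AUC_iv/D_iv) = (213.361/25)/(315.767/10) = 8.53444/31.5767 = 0.2703

F = 0.27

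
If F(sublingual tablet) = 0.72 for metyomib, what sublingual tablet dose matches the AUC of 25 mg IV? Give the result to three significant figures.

For equal systemic exposure: F × D_ev = D_iv
D_ev = D_iv / F = 25 / 0.72 = 34.7222 mg

D_sublingual = 34.7 mg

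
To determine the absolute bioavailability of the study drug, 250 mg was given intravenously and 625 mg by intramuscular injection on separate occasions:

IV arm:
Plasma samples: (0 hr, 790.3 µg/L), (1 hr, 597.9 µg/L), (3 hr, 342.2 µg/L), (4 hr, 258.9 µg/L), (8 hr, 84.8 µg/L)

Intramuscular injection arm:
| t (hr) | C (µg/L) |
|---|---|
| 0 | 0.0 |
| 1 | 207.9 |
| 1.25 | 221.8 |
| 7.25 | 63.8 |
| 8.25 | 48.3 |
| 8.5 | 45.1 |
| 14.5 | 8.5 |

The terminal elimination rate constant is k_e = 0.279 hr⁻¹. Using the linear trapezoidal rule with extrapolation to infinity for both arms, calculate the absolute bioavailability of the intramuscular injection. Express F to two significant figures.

F = 0.17

Trapezoidal AUC_0→8 (IV):
  [0→1]: (790.3+597.9)/2 × 1 = 694.1
  [1→3]: (597.9+342.2)/2 × 2 = 940.1
  [3→4]: (342.2+258.9)/2 × 1 = 300.55
  [4→8]: (258.9+84.8)/2 × 4 = 687.4
  Sum = 2622.15 µg/L·hr
IV tail: 84.8/0.279 = 303.943; AUC_iv,0→∞ = 2622.15 + 303.943 = 2926.093 µg/L·hr
Trapezoidal AUC_0→14.5 (intramuscular injection):
  [0→1]: (0.0+207.9)/2 × 1 = 103.95
  [1→1.25]: (207.9+221.8)/2 × 0.25 = 53.7125
  [1.25→7.25]: (221.8+63.8)/2 × 6 = 856.8
  [7.25→8.25]: (63.8+48.3)/2 × 1 = 56.05
  [8.25→8.5]: (48.3+45.1)/2 × 0.25 = 11.675
  [8.5→14.5]: (45.1+8.5)/2 × 6 = 160.8
  Sum = 1242.9875 µg/L·hr
intramuscular injection tail: 8.5/0.279 = 30.466; AUC_ev,0→∞ = 1242.9875 + 30.466 = 1273.4535 µg/L·hr
F = (AUC_ev/D_ev)/(AUC_iv/D_iv) = (1273.4535/625)/(2926.093/250) = 2.0375256/11.704372 = 0.1741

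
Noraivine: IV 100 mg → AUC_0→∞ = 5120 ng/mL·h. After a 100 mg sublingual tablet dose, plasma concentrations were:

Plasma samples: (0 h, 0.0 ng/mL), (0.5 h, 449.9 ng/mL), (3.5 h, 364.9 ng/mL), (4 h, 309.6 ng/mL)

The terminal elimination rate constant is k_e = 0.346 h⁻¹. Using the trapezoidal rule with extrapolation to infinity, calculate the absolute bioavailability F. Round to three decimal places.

F = 0.468

Trapezoidal AUC_0→4 (sublingual tablet):
  [0→0.5]: (0.0+449.9)/2 × 0.5 = 112.475
  [0.5→3.5]: (449.9+364.9)/2 × 3 = 1222.2
  [3.5→4]: (364.9+309.6)/2 × 0.5 = 168.625
  Sum = 1503.3 ng/mL·h
Tail: C_last/k_e = 309.6/0.346 = 894.798
AUC_0→∞ (sublingual tablet) = 1503.3 + 894.798 = 2398.098 ng/mL·h
F = (AUC_ev/D_ev)/(AUC_iv/D_iv) = (2398.098/100)/(5120/100) = 23.98098/51.2 = 0.4684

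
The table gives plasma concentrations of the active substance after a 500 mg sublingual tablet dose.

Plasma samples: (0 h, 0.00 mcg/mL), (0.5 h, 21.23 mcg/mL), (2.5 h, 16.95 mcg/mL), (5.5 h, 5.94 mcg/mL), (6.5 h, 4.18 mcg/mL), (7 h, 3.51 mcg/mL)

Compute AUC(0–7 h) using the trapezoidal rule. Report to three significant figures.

Trapezoidal AUC_0→7:
  [0→0.5]: (0.00+21.23)/2 × 0.5 = 5.3075
  [0.5→2.5]: (21.23+16.95)/2 × 2 = 38.18
  [2.5→5.5]: (16.95+5.94)/2 × 3 = 34.335
  [5.5→6.5]: (5.94+4.18)/2 × 1 = 5.06
  [6.5→7]: (4.18+3.51)/2 × 0.5 = 1.9225
  Sum = 84.805 mcg/mL·h

AUC = 84.8 mcg/mL·h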